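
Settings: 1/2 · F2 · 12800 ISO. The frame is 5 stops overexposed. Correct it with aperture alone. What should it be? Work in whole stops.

f/11

Overexposed by 5 stops → need 5 stops darker.
Aperture: f/2 → f/2.8 → f/4 → f/5.6 → f/8 → f/11.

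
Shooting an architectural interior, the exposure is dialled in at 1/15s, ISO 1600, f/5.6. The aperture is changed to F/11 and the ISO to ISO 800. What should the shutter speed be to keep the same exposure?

1/2s

Aperture: f/5.6 → f/8 → f/11 — 2 stops stopped down (darker).
ISO: 1600 → 800 — 1 stop lower (darker).
Net change so far: 3 stops darker. Offset with the shutter speed: 1/15 → 1/8 → 1/4 → 1/2.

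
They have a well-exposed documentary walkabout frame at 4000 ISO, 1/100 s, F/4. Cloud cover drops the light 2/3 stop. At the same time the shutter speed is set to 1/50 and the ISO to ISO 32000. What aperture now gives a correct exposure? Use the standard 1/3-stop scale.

f/13

Scene light: 2/3 stop darker.
Shutter speed: 1/100 → 1/80 → 1/60 → 1/50 — 1 stop slower (brighter).
ISO: 4000 → 5000 → 6400 → 8000 → 10000 → 12800 → 16000 → 20000 → 25600 → 32000 — 3 stops higher (brighter).
Net so far: 3 1/3 stops brighter. Aperture: f/4 → f/4.5 → f/5 → f/5.6 → f/6.3 → f/7.1 → f/8 → f/9 → f/10 → f/11 → f/13.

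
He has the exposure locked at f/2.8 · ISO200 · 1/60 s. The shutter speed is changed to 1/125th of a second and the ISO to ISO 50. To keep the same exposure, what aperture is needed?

Shutter speed: 1/60 → 1/125 — 1 stop faster (darker).
ISO: 200 → 100 → 50 — 2 stops lower (darker).
Net change so far: 3 stops darker. Offset with the aperture: f/2.8 → f/2 → f/1.4 → f/1.0.

f/1.0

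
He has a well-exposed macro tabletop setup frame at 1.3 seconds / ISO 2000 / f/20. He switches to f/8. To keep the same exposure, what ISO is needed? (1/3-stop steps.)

Aperture: f/20 → f/18 → f/16 → f/14 → f/13 → f/11 → f/10 → f/9 → f/8 — 2 2/3 stops opened up (brighter).
Need 2 2/3 stops darker from the ISO: 2000 → 1600 → 1250 → 1000 → 800 → 640 → 500 → 400 → 320.

ISO 320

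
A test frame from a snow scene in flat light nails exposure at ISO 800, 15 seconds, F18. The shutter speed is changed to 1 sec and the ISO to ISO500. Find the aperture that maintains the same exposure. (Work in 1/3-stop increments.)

Shutter speed: 15 → 13 → 10 → 8 → 6 → 5 → 4 → 3.2 → 2.5 → 2 → 1.6 → 1.3 → 1 — 4 stops shorter (darker).
ISO: 800 → 640 → 500 — 2/3 stop dropped (darker).
Net change so far: 4 2/3 stops darker. Offset with the aperture: f/18 → f/16 → f/14 → f/13 → f/11 → f/10 → f/9 → f/8 → f/7.1 → f/6.3 → f/5.6 → f/5 → f/4.5 → f/4 → f/3.5.

f/3.5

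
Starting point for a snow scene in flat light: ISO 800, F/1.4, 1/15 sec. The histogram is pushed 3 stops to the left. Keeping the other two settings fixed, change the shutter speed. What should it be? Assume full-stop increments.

1/2s

Underexposed by 3 stops → need 3 stops brighter.
Shutter speed: 1/15 → 1/8 → 1/4 → 1/2.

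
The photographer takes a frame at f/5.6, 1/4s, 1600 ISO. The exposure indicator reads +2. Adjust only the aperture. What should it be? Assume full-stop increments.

f/11

Overexposed by 2 stops → need 2 stops darker.
Aperture: f/5.6 → f/8 → f/11.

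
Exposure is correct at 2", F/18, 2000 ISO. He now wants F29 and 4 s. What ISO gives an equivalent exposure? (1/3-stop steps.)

ISO 2500

Aperture: f/18 → f/20 → f/22 → f/25 → f/29 — 1 1/3 stops narrower (darker).
Shutter speed: 2 → 2.5 → 3.2 → 4 — 1 stop longer (brighter).
Net change so far: 1/3 stop darker. Offset with the ISO: 2000 → 2500.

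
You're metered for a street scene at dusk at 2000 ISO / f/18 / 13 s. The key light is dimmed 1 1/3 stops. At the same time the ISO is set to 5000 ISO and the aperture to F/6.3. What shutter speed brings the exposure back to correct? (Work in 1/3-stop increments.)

1.6 s

Scene light: 1 1/3 stops darker.
ISO: 2000 → 2500 → 3200 → 4000 → 5000 — 1 1/3 stops higher (brighter).
Aperture: f/18 → f/16 → f/14 → f/13 → f/11 → f/10 → f/9 → f/8 → f/7.1 → f/6.3 — 3 stops opened up (brighter).
Net so far: 3 stops brighter. Shutter speed: 13 → 10 → 8 → 6 → 5 → 4 → 3.2 → 2.5 → 2 → 1.6.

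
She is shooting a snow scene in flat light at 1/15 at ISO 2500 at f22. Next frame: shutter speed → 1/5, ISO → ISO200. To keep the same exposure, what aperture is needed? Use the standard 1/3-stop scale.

f/11

Shutter speed: 1/15 → 1/13 → 1/10 → 1/8 → 1/6 → 1/5 — 1 2/3 stops slower (brighter).
ISO: 2500 → 2000 → 1600 → 1250 → 1000 → 800 → 640 → 500 → 400 → 320 → 250 → 200 — 3 2/3 stops lower (darker).
Net change so far: 2 stops darker. Offset with the aperture: f/22 → f/20 → f/18 → f/16 → f/14 → f/13 → f/11.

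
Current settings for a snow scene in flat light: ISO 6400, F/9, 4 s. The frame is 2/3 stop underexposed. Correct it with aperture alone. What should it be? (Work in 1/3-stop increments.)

Underexposed by 2/3 stop → need 2/3 stop brighter.
Aperture: f/9 → f/8 → f/7.1.

f/7.1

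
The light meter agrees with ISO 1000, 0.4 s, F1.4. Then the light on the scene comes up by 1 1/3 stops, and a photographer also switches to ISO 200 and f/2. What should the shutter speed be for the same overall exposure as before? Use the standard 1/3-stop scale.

Scene light: 1 1/3 stops brighter.
ISO: 1000 → 800 → 640 → 500 → 400 → 320 → 250 → 200 — 2 1/3 stops lower (darker).
Aperture: f/1.4 → f/1.6 → f/1.8 → f/2 — 1 stop smaller aperture (darker).
Net so far: 2 stops darker. Shutter speed: 0.4 → 0.5 → 0.6 → 0.8 → 1 → 1.3 → 1.6.

1.6 s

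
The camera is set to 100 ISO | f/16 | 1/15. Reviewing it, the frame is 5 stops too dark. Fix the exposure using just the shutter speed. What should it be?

2 s

Underexposed by 5 stops → need 5 stops brighter.
Shutter speed: 1/15 → 1/8 → 1/4 → 1/2 → 1 → 2.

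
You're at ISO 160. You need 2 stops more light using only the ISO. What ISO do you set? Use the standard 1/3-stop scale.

ISO: 160 → 200 → 250 → 320 → 400 → 500 → 640 — 2 stops raised (brighter).

ISO 640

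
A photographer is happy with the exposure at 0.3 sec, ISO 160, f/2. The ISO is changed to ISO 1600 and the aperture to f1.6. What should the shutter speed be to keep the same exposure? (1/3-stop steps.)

1/50s

ISO: 160 → 200 → 250 → 320 → 400 → 500 → 640 → 800 → 1000 → 1250 → 1600 — 3 1/3 stops raised (brighter).
Aperture: f/2 → f/1.8 → f/1.6 — 2/3 stop opened up (brighter).
Net change so far: 4 stops brighter. Offset with the shutter speed: 0.3 → 1/4 → 1/5 → 1/6 → 1/8 → 1/10 → 1/13 → 1/15 → 1/20 → 1/25 → 1/30 → 1/40 → 1/50.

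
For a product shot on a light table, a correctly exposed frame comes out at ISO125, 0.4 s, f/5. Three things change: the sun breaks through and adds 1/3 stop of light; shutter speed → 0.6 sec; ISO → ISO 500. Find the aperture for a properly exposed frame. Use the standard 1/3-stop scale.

Scene light: 1/3 stop brighter.
Shutter speed: 0.4 → 0.5 → 0.6 — 2/3 stop longer (brighter).
ISO: 125 → 160 → 200 → 250 → 320 → 400 → 500 — 2 stops higher (brighter).
Net so far: 3 stops brighter. Aperture: f/5 → f/5.6 → f/6.3 → f/7.1 → f/8 → f/9 → f/10 → f/11 → f/13 → f/14.

f/14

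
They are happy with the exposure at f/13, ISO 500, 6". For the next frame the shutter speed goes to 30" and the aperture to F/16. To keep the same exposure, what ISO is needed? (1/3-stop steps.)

Shutter speed: 6 → 8 → 10 → 13 → 15 → 20 → 25 → 30 — 2 1/3 stops slower (brighter).
Aperture: f/13 → f/14 → f/16 — 2/3 stop narrower (darker).
Net change so far: 1 2/3 stops brighter. Offset with the ISO: 500 → 400 → 320 → 250 → 200 → 160.

ISO 160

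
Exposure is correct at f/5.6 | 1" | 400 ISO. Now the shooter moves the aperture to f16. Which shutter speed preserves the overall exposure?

8 s

Aperture: f/5.6 → f/8 → f/11 → f/16 — 3 stops smaller aperture (darker).
Need 3 stops brighter from the shutter speed: 1 → 2 → 4 → 8.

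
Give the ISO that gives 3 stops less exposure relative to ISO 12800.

ISO 1600

ISO: 12800 → 6400 → 3200 → 1600 — 3 stops lower (darker).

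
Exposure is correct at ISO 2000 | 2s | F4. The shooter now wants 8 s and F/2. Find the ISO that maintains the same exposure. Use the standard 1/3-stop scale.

Shutter speed: 2 → 2.5 → 3.2 → 4 → 5 → 6 → 8 — 2 stops slower (brighter).
Aperture: f/4 → f/3.5 → f/3.2 → f/2.8 → f/2.5 → f/2.2 → f/2 — 2 stops wider (brighter).
Net change so far: 4 stops brighter. Offset with the ISO: 2000 → 1600 → 1250 → 1000 → 800 → 640 → 500 → 400 → 320 → 250 → 200 → 160 → 125.

ISO 125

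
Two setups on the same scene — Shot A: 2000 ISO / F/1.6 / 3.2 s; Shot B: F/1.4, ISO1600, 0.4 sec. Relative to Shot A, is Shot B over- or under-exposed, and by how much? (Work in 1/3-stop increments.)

Aperture: f/1.6 → f/1.4 — 1/3 stop wider (brighter).
Shutter speed: 3.2 → 2.5 → 2 → 1.6 → 1.3 → 1 → 0.8 → 0.6 → 0.5 → 0.4 — 3 stops shorter (darker).
ISO: 2000 → 1600 — 1/3 stop lower (darker).
Net: +1/3 −3 −1/3 = −3 stops.

3 stops darker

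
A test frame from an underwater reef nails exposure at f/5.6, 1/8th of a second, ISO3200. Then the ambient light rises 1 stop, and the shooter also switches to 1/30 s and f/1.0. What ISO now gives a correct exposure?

ISO 200

Scene light: 1 stop brighter.
Shutter speed: 1/8 → 1/15 → 1/30 — 2 stops shorter (darker).
Aperture: f/5.6 → f/4 → f/2.8 → f/2 → f/1.4 → f/1.0 — 5 stops larger aperture (brighter).
Net so far: 4 stops brighter. ISO: 3200 → 1600 → 800 → 400 → 200.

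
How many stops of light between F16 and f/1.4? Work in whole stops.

f/16 → f/11 → f/8 → f/5.6 → f/4 → f/2.8 → f/2 → f/1.4 — count the steps: 7 stops.

7 stops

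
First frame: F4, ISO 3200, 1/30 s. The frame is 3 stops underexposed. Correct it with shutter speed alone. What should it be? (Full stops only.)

Underexposed by 3 stops → need 3 stops brighter.
Shutter speed: 1/30 → 1/15 → 1/8 → 1/4.

1/4s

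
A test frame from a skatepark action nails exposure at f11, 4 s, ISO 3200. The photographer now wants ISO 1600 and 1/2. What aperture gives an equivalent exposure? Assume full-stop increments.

f/2.8

ISO: 3200 → 1600 — 1 stop lower (darker).
Shutter speed: 4 → 2 → 1 → 1/2 — 3 stops faster (darker).
Net change so far: 4 stops darker. Offset with the aperture: f/11 → f/8 → f/5.6 → f/4 → f/2.8.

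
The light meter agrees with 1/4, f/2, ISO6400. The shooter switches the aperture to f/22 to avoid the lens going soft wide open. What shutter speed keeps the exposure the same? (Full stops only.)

30 s

Aperture: f/2 → f/2.8 → f/4 → f/5.6 → f/8 → f/11 → f/16 → f/22 — 7 stops smaller aperture (darker).
Need 7 stops brighter from the shutter speed: 1/4 → 1/2 → 1 → 2 → 4 → 8 → 15 → 30.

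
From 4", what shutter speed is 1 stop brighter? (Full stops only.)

Shutter speed: 4 → 8 — 1 stop slower (brighter).

8 s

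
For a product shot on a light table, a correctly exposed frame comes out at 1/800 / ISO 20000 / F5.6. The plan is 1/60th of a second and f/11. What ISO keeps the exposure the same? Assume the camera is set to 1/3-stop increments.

Shutter speed: 1/800 → 1/640 → 1/500 → 1/400 → 1/320 → 1/250 → 1/200 → 1/160 → 1/125 → 1/100 → 1/80 → 1/60 — 3 2/3 stops slower (brighter).
Aperture: f/5.6 → f/6.3 → f/7.1 → f/8 → f/9 → f/10 → f/11 — 2 stops stopped down (darker).
Net change so far: 1 2/3 stops brighter. Offset with the ISO: 20000 → 16000 → 12800 → 10000 → 8000 → 6400.

ISO 6400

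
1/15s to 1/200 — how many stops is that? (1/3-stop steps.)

1/15 → 1/20 → 1/25 → 1/30 → 1/40 → 1/50 → 1/60 → 1/80 → 1/100 → 1/125 → 1/160 → 1/200 — count the steps: 11 third-stops = 3 2/3 stops.

3 2/3 stops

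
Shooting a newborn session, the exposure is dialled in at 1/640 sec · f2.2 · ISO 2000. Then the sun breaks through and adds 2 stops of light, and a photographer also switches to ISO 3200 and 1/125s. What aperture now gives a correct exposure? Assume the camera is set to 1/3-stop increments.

Scene light: 2 stops brighter.
ISO: 2000 → 2500 → 3200 — 2/3 stop higher (brighter).
Shutter speed: 1/640 → 1/500 → 1/400 → 1/320 → 1/250 → 1/200 → 1/160 → 1/125 — 2 1/3 stops longer (brighter).
Net so far: 5 stops brighter. Aperture: f/2.2 → f/2.5 → f/2.8 → f/3.2 → f/3.5 → f/4 → f/4.5 → f/5 → f/5.6 → f/6.3 → f/7.1 → f/8 → f/9 → f/10 → f/11 → f/13.

f/13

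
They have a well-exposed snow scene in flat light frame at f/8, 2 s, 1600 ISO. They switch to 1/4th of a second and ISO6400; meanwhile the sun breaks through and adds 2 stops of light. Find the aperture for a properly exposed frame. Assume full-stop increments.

Scene light: 2 stops brighter.
Shutter speed: 2 → 1 → 1/2 → 1/4 — 3 stops faster (darker).
ISO: 1600 → 3200 → 6400 — 2 stops raised (brighter).
Net so far: 1 stop brighter. Aperture: f/8 → f/11.

f/11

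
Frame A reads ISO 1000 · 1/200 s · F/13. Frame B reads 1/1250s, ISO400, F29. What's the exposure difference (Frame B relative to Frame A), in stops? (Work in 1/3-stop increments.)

Aperture: f/13 → f/14 → f/16 → f/18 → f/20 → f/22 → f/25 → f/29 — 2 1/3 stops stopped down (darker).
Shutter speed: 1/200 → 1/250 → 1/320 → 1/400 → 1/500 → 1/640 → 1/800 → 1/1000 → 1/1250 — 2 2/3 stops shorter (darker).
ISO: 1000 → 800 → 640 → 500 → 400 — 1 1/3 stops dropped (darker).
Net: −2 1/3 −2 2/3 −1 1/3 = −6 1/3 stops.

6 1/3 stops darker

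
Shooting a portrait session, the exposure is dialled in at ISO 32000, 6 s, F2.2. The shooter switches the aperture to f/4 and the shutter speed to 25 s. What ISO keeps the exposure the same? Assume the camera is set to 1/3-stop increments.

Aperture: f/2.2 → f/2.5 → f/2.8 → f/3.2 → f/3.5 → f/4 — 1 2/3 stops stopped down (darker).
Shutter speed: 6 → 8 → 10 → 13 → 15 → 20 → 25 — 2 stops longer (brighter).
Net change so far: 1/3 stop brighter. Offset with the ISO: 32000 → 25600.

ISO 25600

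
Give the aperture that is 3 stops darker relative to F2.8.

f/8

Aperture: f/2.8 → f/4 → f/5.6 → f/8 — 3 stops smaller aperture (darker).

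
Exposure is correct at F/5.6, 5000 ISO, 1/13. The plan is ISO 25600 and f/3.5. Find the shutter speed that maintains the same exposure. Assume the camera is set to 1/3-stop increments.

ISO: 5000 → 6400 → 8000 → 10000 → 12800 → 16000 → 20000 → 25600 — 2 1/3 stops higher (brighter).
Aperture: f/5.6 → f/5 → f/4.5 → f/4 → f/3.5 — 1 1/3 stops wider (brighter).
Net change so far: 3 2/3 stops brighter. Offset with the shutter speed: 1/13 → 1/15 → 1/20 → 1/25 → 1/30 → 1/40 → 1/50 → 1/60 → 1/80 → 1/100 → 1/125 → 1/160.

1/160s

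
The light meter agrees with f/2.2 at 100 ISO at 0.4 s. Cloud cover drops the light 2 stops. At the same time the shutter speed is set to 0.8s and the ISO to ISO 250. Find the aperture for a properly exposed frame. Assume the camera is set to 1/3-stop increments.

Scene light: 2 stops darker.
Shutter speed: 0.4 → 0.5 → 0.6 → 0.8 — 1 stop slower (brighter).
ISO: 100 → 125 → 160 → 200 → 250 — 1 1/3 stops raised (brighter).
Net so far: 1/3 stop brighter. Aperture: f/2.2 → f/2.5.

f/2.5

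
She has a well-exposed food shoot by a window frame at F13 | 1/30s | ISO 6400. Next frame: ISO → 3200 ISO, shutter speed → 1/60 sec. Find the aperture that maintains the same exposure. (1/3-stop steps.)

f/6.3

ISO: 6400 → 5000 → 4000 → 3200 — 1 stop dropped (darker).
Shutter speed: 1/30 → 1/40 → 1/50 → 1/60 — 1 stop shorter (darker).
Net change so far: 2 stops darker. Offset with the aperture: f/13 → f/11 → f/10 → f/9 → f/8 → f/7.1 → f/6.3.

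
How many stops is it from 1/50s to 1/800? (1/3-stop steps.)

4 stops

1/50 → 1/60 → 1/80 → 1/100 → 1/125 → 1/160 → 1/200 → 1/250 → 1/320 → 1/400 → 1/500 → 1/640 → 1/800 — count the steps: 12 third-stops = 4 stops.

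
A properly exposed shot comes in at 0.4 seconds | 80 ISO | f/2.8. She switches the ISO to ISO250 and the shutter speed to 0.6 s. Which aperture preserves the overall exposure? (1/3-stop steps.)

ISO: 80 → 100 → 125 → 160 → 200 → 250 — 1 2/3 stops raised (brighter).
Shutter speed: 0.4 → 0.5 → 0.6 — 2/3 stop slower (brighter).
Net change so far: 2 1/3 stops brighter. Offset with the aperture: f/2.8 → f/3.2 → f/3.5 → f/4 → f/4.5 → f/5 → f/5.6 → f/6.3.

f/6.3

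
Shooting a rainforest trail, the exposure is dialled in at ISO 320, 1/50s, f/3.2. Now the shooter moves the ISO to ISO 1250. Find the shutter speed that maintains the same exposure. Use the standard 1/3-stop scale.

1/200s

ISO: 320 → 400 → 500 → 640 → 800 → 1000 → 1250 — 2 stops raised (brighter).
Need 2 stops darker from the shutter speed: 1/50 → 1/60 → 1/80 → 1/100 → 1/125 → 1/160 → 1/200.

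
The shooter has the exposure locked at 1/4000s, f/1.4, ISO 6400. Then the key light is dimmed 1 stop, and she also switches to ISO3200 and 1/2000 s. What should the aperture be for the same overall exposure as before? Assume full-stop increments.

f/1.0

Scene light: 1 stop darker.
ISO: 6400 → 3200 — 1 stop dropped (darker).
Shutter speed: 1/4000 → 1/2000 — 1 stop longer (brighter).
Net so far: 1 stop darker. Aperture: f/1.4 → f/1.0.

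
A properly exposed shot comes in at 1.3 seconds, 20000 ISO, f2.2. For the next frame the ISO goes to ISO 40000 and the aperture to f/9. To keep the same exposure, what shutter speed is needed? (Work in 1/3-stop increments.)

ISO: 20000 → 25600 → 32000 → 40000 — 1 stop raised (brighter).
Aperture: f/2.2 → f/2.5 → f/2.8 → f/3.2 → f/3.5 → f/4 → f/4.5 → f/5 → f/5.6 → f/6.3 → f/7.1 → f/8 → f/9 — 4 stops smaller aperture (darker).
Net change so far: 3 stops darker. Offset with the shutter speed: 1.3 → 1.6 → 2 → 2.5 → 3.2 → 4 → 5 → 6 → 8 → 10.

10 s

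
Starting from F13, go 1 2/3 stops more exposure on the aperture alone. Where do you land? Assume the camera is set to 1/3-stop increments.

Aperture: f/13 → f/11 → f/10 → f/9 → f/8 → f/7.1 — 1 2/3 stops opened up (brighter).

f/7.1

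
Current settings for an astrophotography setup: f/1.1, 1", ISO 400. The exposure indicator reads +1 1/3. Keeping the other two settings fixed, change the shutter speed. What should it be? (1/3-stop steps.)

Overexposed by 1 1/3 stops → need 1 1/3 stops darker.
Shutter speed: 1 → 0.8 → 0.6 → 0.5 → 0.4.

0.4 s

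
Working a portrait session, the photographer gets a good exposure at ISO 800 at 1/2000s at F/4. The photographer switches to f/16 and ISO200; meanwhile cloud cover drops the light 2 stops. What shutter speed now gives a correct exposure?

Scene light: 2 stops darker.
Aperture: f/4 → f/5.6 → f/8 → f/11 → f/16 — 4 stops smaller aperture (darker).
ISO: 800 → 400 → 200 — 2 stops dropped (darker).
Net so far: 8 stops darker. Shutter speed: 1/2000 → 1/1000 → 1/500 → 1/250 → 1/125 → 1/60 → 1/30 → 1/15 → 1/8.

1/8s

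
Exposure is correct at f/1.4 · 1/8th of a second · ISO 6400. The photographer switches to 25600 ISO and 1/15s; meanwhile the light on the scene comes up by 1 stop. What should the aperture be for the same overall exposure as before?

Scene light: 1 stop brighter.
ISO: 6400 → 12800 → 25600 — 2 stops raised (brighter).
Shutter speed: 1/8 → 1/15 — 1 stop faster (darker).
Net so far: 2 stops brighter. Aperture: f/1.4 → f/2 → f/2.8.

f/2.8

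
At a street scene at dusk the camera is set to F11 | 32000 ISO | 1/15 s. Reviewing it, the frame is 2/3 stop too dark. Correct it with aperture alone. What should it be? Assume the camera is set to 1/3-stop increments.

Underexposed by 2/3 stop → need 2/3 stop brighter.
Aperture: f/11 → f/10 → f/9.

f/9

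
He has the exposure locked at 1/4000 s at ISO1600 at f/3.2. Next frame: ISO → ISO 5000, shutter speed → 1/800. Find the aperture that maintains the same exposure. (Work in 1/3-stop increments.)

ISO: 1600 → 2000 → 2500 → 3200 → 4000 → 5000 — 1 2/3 stops higher (brighter).
Shutter speed: 1/4000 → 1/3200 → 1/2500 → 1/2000 → 1/1600 → 1/1250 → 1/1000 → 1/800 — 2 1/3 stops longer (brighter).
Net change so far: 4 stops brighter. Offset with the aperture: f/3.2 → f/3.5 → f/4 → f/4.5 → f/5 → f/5.6 → f/6.3 → f/7.1 → f/8 → f/9 → f/10 → f/11 → f/13.

f/13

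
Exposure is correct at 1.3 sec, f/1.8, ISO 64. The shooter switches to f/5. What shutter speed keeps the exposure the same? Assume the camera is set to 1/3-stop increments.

10 s

Aperture: f/1.8 → f/2 → f/2.2 → f/2.5 → f/2.8 → f/3.2 → f/3.5 → f/4 → f/4.5 → f/5 — 3 stops stopped down (darker).
Need 3 stops brighter from the shutter speed: 1.3 → 1.6 → 2 → 2.5 → 3.2 → 4 → 5 → 6 → 8 → 10.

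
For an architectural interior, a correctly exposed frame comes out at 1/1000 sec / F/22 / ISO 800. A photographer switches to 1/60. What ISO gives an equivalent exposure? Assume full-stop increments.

ISO 50

Shutter speed: 1/1000 → 1/500 → 1/250 → 1/125 → 1/60 — 4 stops longer (brighter).
Need 4 stops darker from the ISO: 800 → 400 → 200 → 100 → 50.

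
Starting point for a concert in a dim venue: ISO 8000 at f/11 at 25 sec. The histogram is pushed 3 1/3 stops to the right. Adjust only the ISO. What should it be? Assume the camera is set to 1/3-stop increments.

Overexposed by 3 1/3 stops → need 3 1/3 stops darker.
ISO: 8000 → 6400 → 5000 → 4000 → 3200 → 2500 → 2000 → 1600 → 1250 → 1000 → 800.

ISO 800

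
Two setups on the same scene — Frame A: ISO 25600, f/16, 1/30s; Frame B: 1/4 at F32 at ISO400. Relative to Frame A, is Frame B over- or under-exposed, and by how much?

5 stops darker

Aperture: f/16 → f/22 → f/32 — 2 stops narrower (darker).
Shutter speed: 1/30 → 1/15 → 1/8 → 1/4 — 3 stops longer (brighter).
ISO: 25600 → 12800 → 6400 → 3200 → 1600 → 800 → 400 — 6 stops dropped (darker).
Net: −2 +3 −6 = −5 stops.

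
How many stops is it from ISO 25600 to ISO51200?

1 stop

25600 → 51200 — count the steps: 1 stop.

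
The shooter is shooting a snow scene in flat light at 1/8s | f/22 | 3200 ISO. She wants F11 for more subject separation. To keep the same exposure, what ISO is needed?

ISO 800

Aperture: f/22 → f/16 → f/11 — 2 stops wider (brighter).
Need 2 stops darker from the ISO: 3200 → 1600 → 800.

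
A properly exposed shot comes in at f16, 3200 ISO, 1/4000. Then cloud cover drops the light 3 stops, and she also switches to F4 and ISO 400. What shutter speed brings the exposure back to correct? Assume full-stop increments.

1/1000s

Scene light: 3 stops darker.
Aperture: f/16 → f/11 → f/8 → f/5.6 → f/4 — 4 stops wider (brighter).
ISO: 3200 → 1600 → 800 → 400 — 3 stops dropped (darker).
Net so far: 2 stops darker. Shutter speed: 1/4000 → 1/2000 → 1/1000.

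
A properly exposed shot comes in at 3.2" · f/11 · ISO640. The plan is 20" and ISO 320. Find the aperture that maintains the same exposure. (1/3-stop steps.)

f/20

Shutter speed: 3.2 → 4 → 5 → 6 → 8 → 10 → 13 → 15 → 20 — 2 2/3 stops slower (brighter).
ISO: 640 → 500 → 400 → 320 — 1 stop dropped (darker).
Net change so far: 1 2/3 stops brighter. Offset with the aperture: f/11 → f/13 → f/14 → f/16 → f/18 → f/20.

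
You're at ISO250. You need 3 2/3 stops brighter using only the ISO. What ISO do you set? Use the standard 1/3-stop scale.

ISO: 250 → 320 → 400 → 500 → 640 → 800 → 1000 → 1250 → 1600 → 2000 → 2500 → 3200 — 3 2/3 stops raised (brighter).

ISO 3200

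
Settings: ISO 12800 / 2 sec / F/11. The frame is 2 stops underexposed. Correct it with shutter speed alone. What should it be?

Underexposed by 2 stops → need 2 stops brighter.
Shutter speed: 2 → 4 → 8.

8 s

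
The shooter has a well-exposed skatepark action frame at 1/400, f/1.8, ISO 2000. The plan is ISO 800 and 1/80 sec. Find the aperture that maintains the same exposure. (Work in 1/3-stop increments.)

f/2.5

ISO: 2000 → 1600 → 1250 → 1000 → 800 — 1 1/3 stops lower (darker).
Shutter speed: 1/400 → 1/320 → 1/250 → 1/200 → 1/160 → 1/125 → 1/100 → 1/80 — 2 1/3 stops slower (brighter).
Net change so far: 1 stop brighter. Offset with the aperture: f/1.8 → f/2 → f/2.2 → f/2.5.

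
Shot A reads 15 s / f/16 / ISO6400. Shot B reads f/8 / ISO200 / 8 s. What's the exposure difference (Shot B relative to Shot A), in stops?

Aperture: f/16 → f/11 → f/8 — 2 stops wider (brighter).
Shutter speed: 15 → 8 — 1 stop shorter (darker).
ISO: 6400 → 3200 → 1600 → 800 → 400 → 200 — 5 stops dropped (darker).
Net: +2 −1 −5 = −4 stops.

4 stops darker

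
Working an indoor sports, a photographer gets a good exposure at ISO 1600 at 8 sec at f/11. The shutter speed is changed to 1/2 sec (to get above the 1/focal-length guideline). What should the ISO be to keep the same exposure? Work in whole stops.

Shutter speed: 8 → 4 → 2 → 1 → 1/2 — 4 stops shorter (darker).
Need 4 stops brighter from the ISO: 1600 → 3200 → 6400 → 12800 → 25600.

ISO 25600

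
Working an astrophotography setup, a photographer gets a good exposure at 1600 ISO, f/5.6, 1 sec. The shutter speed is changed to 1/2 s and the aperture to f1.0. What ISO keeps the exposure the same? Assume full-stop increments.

Shutter speed: 1 → 1/2 — 1 stop faster (darker).
Aperture: f/5.6 → f/4 → f/2.8 → f/2 → f/1.4 → f/1.0 — 5 stops wider (brighter).
Net change so far: 4 stops brighter. Offset with the ISO: 1600 → 800 → 400 → 200 → 100.

ISO 100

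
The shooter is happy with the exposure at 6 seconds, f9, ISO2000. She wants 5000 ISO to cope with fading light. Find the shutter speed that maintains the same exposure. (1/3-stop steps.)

2.5 s

ISO: 2000 → 2500 → 3200 → 4000 → 5000 — 1 1/3 stops higher (brighter).
Need 1 1/3 stops darker from the shutter speed: 6 → 5 → 4 → 3.2 → 2.5.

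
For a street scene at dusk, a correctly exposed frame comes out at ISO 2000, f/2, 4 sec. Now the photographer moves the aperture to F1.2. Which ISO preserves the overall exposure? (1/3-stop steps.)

Aperture: f/2 → f/1.8 → f/1.6 → f/1.4 → f/1.2 — 1 1/3 stops wider (brighter).
Need 1 1/3 stops darker from the ISO: 2000 → 1600 → 1250 → 1000 → 800.

ISO 800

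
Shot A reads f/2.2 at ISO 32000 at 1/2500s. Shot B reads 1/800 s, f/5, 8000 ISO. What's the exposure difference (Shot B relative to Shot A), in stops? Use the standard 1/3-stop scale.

Aperture: f/2.2 → f/2.5 → f/2.8 → f/3.2 → f/3.5 → f/4 → f/4.5 → f/5 — 2 1/3 stops stopped down (darker).
Shutter speed: 1/2500 → 1/2000 → 1/1600 → 1/1250 → 1/1000 → 1/800 — 1 2/3 stops slower (brighter).
ISO: 32000 → 25600 → 20000 → 16000 → 12800 → 10000 → 8000 — 2 stops dropped (darker).
Net: −2 1/3 +1 2/3 −2 = −2 2/3 stops.

2 2/3 stops darker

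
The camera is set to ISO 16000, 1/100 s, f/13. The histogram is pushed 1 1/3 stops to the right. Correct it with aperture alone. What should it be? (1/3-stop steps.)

f/20

Overexposed by 1 1/3 stops → need 1 1/3 stops darker.
Aperture: f/13 → f/14 → f/16 → f/18 → f/20.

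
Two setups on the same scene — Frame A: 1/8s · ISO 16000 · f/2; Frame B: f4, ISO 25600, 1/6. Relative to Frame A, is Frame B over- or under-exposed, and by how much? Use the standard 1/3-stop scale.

Aperture: f/2 → f/2.2 → f/2.5 → f/2.8 → f/3.2 → f/3.5 → f/4 — 2 stops smaller aperture (darker).
Shutter speed: 1/8 → 1/6 — 1/3 stop slower (brighter).
ISO: 16000 → 20000 → 25600 — 2/3 stop raised (brighter).
Net: −2 +1/3 +2/3 = −1 stop.

1 stop darker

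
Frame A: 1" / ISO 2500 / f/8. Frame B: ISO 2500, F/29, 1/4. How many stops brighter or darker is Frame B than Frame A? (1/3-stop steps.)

Aperture: f/8 → f/9 → f/10 → f/11 → f/13 → f/14 → f/16 → f/18 → f/20 → f/22 → f/25 → f/29 — 3 2/3 stops stopped down (darker).
Shutter speed: 1 → 0.8 → 0.6 → 0.5 → 0.4 → 0.3 → 1/4 — 2 stops faster (darker).
ISO: unchanged.
Net: −3 2/3 −2 = −5 2/3 stops.

5 2/3 stops darker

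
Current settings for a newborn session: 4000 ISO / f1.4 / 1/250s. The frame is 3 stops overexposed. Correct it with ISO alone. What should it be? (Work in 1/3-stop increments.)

Overexposed by 3 stops → need 3 stops darker.
ISO: 4000 → 3200 → 2500 → 2000 → 1600 → 1250 → 1000 → 800 → 640 → 500.

ISO 500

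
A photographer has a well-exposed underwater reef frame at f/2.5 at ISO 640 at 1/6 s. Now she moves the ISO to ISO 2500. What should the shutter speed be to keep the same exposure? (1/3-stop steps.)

1/25s

ISO: 640 → 800 → 1000 → 1250 → 1600 → 2000 → 2500 — 2 stops raised (brighter).
Need 2 stops darker from the shutter speed: 1/6 → 1/8 → 1/10 → 1/13 → 1/15 → 1/20 → 1/25.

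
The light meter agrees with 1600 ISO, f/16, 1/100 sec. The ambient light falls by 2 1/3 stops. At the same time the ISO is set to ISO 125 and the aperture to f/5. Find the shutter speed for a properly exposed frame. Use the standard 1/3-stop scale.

1/15s

Scene light: 2 1/3 stops darker.
ISO: 1600 → 1250 → 1000 → 800 → 640 → 500 → 400 → 320 → 250 → 200 → 160 → 125 — 3 2/3 stops lower (darker).
Aperture: f/16 → f/14 → f/13 → f/11 → f/10 → f/9 → f/8 → f/7.1 → f/6.3 → f/5.6 → f/5 — 3 1/3 stops wider (brighter).
Net so far: 2 2/3 stops darker. Shutter speed: 1/100 → 1/80 → 1/60 → 1/50 → 1/40 → 1/30 → 1/25 → 1/20 → 1/15.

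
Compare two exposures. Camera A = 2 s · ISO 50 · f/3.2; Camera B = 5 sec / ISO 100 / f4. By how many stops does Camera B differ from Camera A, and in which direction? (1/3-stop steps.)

Aperture: f/3.2 → f/3.5 → f/4 — 2/3 stop stopped down (darker).
Shutter speed: 2 → 2.5 → 3.2 → 4 → 5 — 1 1/3 stops slower (brighter).
ISO: 50 → 64 → 80 → 100 — 1 stop raised (brighter).
Net: −2/3 +1 1/3 +1 = +1 2/3 stops.

1 2/3 stops brighter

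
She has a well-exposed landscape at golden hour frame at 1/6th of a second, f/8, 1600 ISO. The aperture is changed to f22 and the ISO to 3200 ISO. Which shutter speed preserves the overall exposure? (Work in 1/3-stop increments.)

Aperture: f/8 → f/9 → f/10 → f/11 → f/13 → f/14 → f/16 → f/18 → f/20 → f/22 — 3 stops smaller aperture (darker).
ISO: 1600 → 2000 → 2500 → 3200 — 1 stop raised (brighter).
Net change so far: 2 stops darker. Offset with the shutter speed: 1/6 → 1/5 → 1/4 → 0.3 → 0.4 → 0.5 → 0.6.

0.6 s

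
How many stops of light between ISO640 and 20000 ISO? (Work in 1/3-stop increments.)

5 stops

640 → 800 → 1000 → 1250 → 1600 → 2000 → 2500 → 3200 → 4000 → 5000 → 6400 → 8000 → 10000 → 12800 → 16000 → 20000 — count the steps: 15 third-stops = 5 stops.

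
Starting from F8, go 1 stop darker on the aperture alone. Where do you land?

f/11

Aperture: f/8 → f/11 — 1 stop smaller aperture (darker).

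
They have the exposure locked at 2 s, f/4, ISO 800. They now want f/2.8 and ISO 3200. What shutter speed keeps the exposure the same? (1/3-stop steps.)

Aperture: f/4 → f/3.5 → f/3.2 → f/2.8 — 1 stop opened up (brighter).
ISO: 800 → 1000 → 1250 → 1600 → 2000 → 2500 → 3200 — 2 stops raised (brighter).
Net change so far: 3 stops brighter. Offset with the shutter speed: 2 → 1.6 → 1.3 → 1 → 0.8 → 0.6 → 0.5 → 0.4 → 0.3 → 1/4.

1/4s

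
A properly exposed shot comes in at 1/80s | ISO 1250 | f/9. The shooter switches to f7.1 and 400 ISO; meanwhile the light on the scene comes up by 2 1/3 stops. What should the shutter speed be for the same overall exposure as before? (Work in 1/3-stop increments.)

Scene light: 2 1/3 stops brighter.
Aperture: f/9 → f/8 → f/7.1 — 2/3 stop wider (brighter).
ISO: 1250 → 1000 → 800 → 640 → 500 → 400 — 1 2/3 stops dropped (darker).
Net so far: 1 1/3 stops brighter. Shutter speed: 1/80 → 1/100 → 1/125 → 1/160 → 1/200.

1/200s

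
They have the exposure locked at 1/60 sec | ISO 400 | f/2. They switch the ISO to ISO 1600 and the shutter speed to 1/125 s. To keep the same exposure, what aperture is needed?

f/2.8

ISO: 400 → 800 → 1600 — 2 stops raised (brighter).
Shutter speed: 1/60 → 1/125 — 1 stop shorter (darker).
Net change so far: 1 stop brighter. Offset with the aperture: f/2 → f/2.8.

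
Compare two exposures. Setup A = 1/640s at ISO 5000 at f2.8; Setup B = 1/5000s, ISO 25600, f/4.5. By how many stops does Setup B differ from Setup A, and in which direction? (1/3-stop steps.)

2 stops darker

Aperture: f/2.8 → f/3.2 → f/3.5 → f/4 → f/4.5 — 1 1/3 stops narrower (darker).
Shutter speed: 1/640 → 1/800 → 1/1000 → 1/1250 → 1/1600 → 1/2000 → 1/2500 → 1/3200 → 1/4000 → 1/5000 — 3 stops shorter (darker).
ISO: 5000 → 6400 → 8000 → 10000 → 12800 → 16000 → 20000 → 25600 — 2 1/3 stops raised (brighter).
Net: −1 1/3 −3 +2 1/3 = −2 stops.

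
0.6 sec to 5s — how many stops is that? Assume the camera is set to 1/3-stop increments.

3 stops

0.6 → 0.8 → 1 → 1.3 → 1.6 → 2 → 2.5 → 3.2 → 4 → 5 — count the steps: 9 third-stops = 3 stops.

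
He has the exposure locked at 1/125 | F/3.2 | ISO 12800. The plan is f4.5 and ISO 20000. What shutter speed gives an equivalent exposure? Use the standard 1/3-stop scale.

Aperture: f/3.2 → f/3.5 → f/4 → f/4.5 — 1 stop stopped down (darker).
ISO: 12800 → 16000 → 20000 — 2/3 stop raised (brighter).
Net change so far: 1/3 stop darker. Offset with the shutter speed: 1/125 → 1/100.

1/100s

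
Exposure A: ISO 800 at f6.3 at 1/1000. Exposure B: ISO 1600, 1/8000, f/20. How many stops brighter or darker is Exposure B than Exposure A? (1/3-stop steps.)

5 1/3 stops darker

Aperture: f/6.3 → f/7.1 → f/8 → f/9 → f/10 → f/11 → f/13 → f/14 → f/16 → f/18 → f/20 — 3 1/3 stops smaller aperture (darker).
Shutter speed: 1/1000 → 1/1250 → 1/1600 → 1/2000 → 1/2500 → 1/3200 → 1/4000 → 1/5000 → 1/6400 → 1/8000 — 3 stops shorter (darker).
ISO: 800 → 1000 → 1250 → 1600 — 1 stop raised (brighter).
Net: −3 1/3 −3 +1 = −5 1/3 stops.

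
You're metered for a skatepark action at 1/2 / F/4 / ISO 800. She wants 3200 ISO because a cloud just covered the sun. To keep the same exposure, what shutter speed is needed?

ISO: 800 → 1600 → 3200 — 2 stops higher (brighter).
Need 2 stops darker from the shutter speed: 1/2 → 1/4 → 1/8.

1/8s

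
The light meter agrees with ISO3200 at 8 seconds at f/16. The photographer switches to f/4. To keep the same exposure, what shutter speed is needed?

1/2s

Aperture: f/16 → f/11 → f/8 → f/5.6 → f/4 — 4 stops wider (brighter).
Need 4 stops darker from the shutter speed: 8 → 4 → 2 → 1 → 1/2.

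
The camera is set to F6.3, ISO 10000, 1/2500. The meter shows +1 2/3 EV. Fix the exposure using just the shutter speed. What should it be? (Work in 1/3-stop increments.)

1/8000s

Overexposed by 1 2/3 stops → need 1 2/3 stops darker.
Shutter speed: 1/2500 → 1/3200 → 1/4000 → 1/5000 → 1/6400 → 1/8000.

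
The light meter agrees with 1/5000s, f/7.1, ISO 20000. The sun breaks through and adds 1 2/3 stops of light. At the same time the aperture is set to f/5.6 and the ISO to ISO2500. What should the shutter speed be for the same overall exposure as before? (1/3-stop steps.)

Scene light: 1 2/3 stops brighter.
Aperture: f/7.1 → f/6.3 → f/5.6 — 2/3 stop opened up (brighter).
ISO: 20000 → 16000 → 12800 → 10000 → 8000 → 6400 → 5000 → 4000 → 3200 → 2500 — 3 stops lower (darker).
Net so far: 2/3 stop darker. Shutter speed: 1/5000 → 1/4000 → 1/3200.

1/3200s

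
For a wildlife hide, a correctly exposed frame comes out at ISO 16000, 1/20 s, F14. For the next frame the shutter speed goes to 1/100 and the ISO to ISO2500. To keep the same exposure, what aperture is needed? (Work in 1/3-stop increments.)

f/2.5

Shutter speed: 1/20 → 1/25 → 1/30 → 1/40 → 1/50 → 1/60 → 1/80 → 1/100 — 2 1/3 stops shorter (darker).
ISO: 16000 → 12800 → 10000 → 8000 → 6400 → 5000 → 4000 → 3200 → 2500 — 2 2/3 stops lower (darker).
Net change so far: 5 stops darker. Offset with the aperture: f/14 → f/13 → f/11 → f/10 → f/9 → f/8 → f/7.1 → f/6.3 → f/5.6 → f/5 → f/4.5 → f/4 → f/3.5 → f/3.2 → f/2.8 → f/2.5.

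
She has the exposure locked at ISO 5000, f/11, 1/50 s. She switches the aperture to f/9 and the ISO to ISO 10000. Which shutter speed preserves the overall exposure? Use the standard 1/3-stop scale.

Aperture: f/11 → f/10 → f/9 — 2/3 stop opened up (brighter).
ISO: 5000 → 6400 → 8000 → 10000 — 1 stop raised (brighter).
Net change so far: 1 2/3 stops brighter. Offset with the shutter speed: 1/50 → 1/60 → 1/80 → 1/100 → 1/125 → 1/160.

1/160s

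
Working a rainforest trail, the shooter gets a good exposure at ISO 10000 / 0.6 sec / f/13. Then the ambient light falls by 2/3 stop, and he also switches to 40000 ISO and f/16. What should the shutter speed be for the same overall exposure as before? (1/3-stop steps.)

0.4 s

Scene light: 2/3 stop darker.
ISO: 10000 → 12800 → 16000 → 20000 → 25600 → 32000 → 40000 — 2 stops raised (brighter).
Aperture: f/13 → f/14 → f/16 — 2/3 stop narrower (darker).
Net so far: 2/3 stop brighter. Shutter speed: 0.6 → 0.5 → 0.4.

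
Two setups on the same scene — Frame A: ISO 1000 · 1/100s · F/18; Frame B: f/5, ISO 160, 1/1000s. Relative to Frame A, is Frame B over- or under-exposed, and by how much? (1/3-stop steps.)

Aperture: f/18 → f/16 → f/14 → f/13 → f/11 → f/10 → f/9 → f/8 → f/7.1 → f/6.3 → f/5.6 → f/5 — 3 2/3 stops wider (brighter).
Shutter speed: 1/100 → 1/125 → 1/160 → 1/200 → 1/250 → 1/320 → 1/400 → 1/500 → 1/640 → 1/800 → 1/1000 — 3 1/3 stops shorter (darker).
ISO: 1000 → 800 → 640 → 500 → 400 → 320 → 250 → 200 → 160 — 2 2/3 stops dropped (darker).
Net: +3 2/3 −3 1/3 −2 2/3 = −2 1/3 stops.

2 1/3 stops darker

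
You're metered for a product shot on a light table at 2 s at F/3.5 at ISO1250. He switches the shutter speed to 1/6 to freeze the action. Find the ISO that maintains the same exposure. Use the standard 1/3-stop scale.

ISO 16000

Shutter speed: 2 → 1.6 → 1.3 → 1 → 0.8 → 0.6 → 0.5 → 0.4 → 0.3 → 1/4 → 1/5 → 1/6 — 3 2/3 stops shorter (darker).
Need 3 2/3 stops brighter from the ISO: 1250 → 1600 → 2000 → 2500 → 3200 → 4000 → 5000 → 6400 → 8000 → 10000 → 12800 → 16000.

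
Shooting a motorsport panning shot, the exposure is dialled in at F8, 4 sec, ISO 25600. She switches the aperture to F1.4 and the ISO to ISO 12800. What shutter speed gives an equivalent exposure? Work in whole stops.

1/4s

Aperture: f/8 → f/5.6 → f/4 → f/2.8 → f/2 → f/1.4 — 5 stops opened up (brighter).
ISO: 25600 → 12800 — 1 stop dropped (darker).
Net change so far: 4 stops brighter. Offset with the shutter speed: 4 → 2 → 1 → 1/2 → 1/4.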